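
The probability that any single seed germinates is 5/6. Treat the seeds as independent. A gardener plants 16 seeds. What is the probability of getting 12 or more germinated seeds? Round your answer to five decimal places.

0.88661

X ~ Binomial(16, 0.833333); P(X ≥ 12) = Σ C(16,k) p^k (1−p)^(16−k) over k:
  k=12: C(16,12)·0.833333^12·0.166667^4 = 0.1575039
  k=13: C(16,13)·0.833333^13·0.166667^3 = 0.2423138
  k=14: C(16,14)·0.833333^14·0.166667^2 = 0.2596219
  k=15: C(16,15)·0.833333^15·0.166667^1 = 0.1730813
  k=16: C(16,16)·0.833333^16·0.166667^0 = 0.0540879
Total = 0.8866087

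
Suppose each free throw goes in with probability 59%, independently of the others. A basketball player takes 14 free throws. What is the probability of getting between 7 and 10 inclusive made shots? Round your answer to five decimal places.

0.72129

X ~ Binomial(14, 0.59); P(7 ≤ X ≤ 10) = Σ C(14,k) p^k (1−p)^(14−k) over k:
  k=7: C(14,7)·0.59^7·0.41^7 = 0.1663406
  k=8: C(14,8)·0.59^8·0.41^6 = 0.2094472
  k=9: C(14,9)·0.59^9·0.41^5 = 0.2009331
  k=10: C(14,10)·0.59^10·0.41^4 = 0.1445738
Total = 0.7212947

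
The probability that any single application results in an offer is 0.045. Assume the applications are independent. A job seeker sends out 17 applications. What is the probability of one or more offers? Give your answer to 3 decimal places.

P(at least one) = 1 − P(none) = 1 − (1 − 0.045)^17
= 1 − 0.45715 = 0.54285

0.543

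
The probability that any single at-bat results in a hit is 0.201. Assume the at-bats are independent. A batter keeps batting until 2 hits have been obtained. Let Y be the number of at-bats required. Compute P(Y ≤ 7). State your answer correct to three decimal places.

Finishing within 7 at-bats ⇔ at least 2 successes in the first 7. With X ~ Binomial(7, 0.201), P(Y ≤ 7) = 1 − P(X ≤ 1).
  k=0: C(7,0)·0.201^0·0.799^7 = 0.20789
  k=1: C(7,1)·0.201^1·0.799^6 = 0.36608
1 − 0.57397 = 0.42603

0.426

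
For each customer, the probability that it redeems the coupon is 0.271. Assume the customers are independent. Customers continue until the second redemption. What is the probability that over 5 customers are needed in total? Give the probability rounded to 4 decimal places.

0.5886

Needing more than 5 customers ⇔ fewer than 2 successes in the first 5. With X ~ Binomial(5, 0.271), P(Y > 5) = P(X ≤ 1).
  k=0: C(5,0)·0.271^0·0.729^5 = 0.205891
  k=1: C(5,1)·0.271^1·0.729^4 = 0.382692
P(X ≤ 1) = 0.588583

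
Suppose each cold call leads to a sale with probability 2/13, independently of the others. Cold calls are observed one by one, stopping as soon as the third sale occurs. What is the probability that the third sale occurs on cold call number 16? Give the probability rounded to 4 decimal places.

0.0436

Y = trial on which the third success occurs; negative binomial, r=3, p=0.153846.
P(Y=16) = C(15,2) · p^3 · (1−p)^13
= 105 · 0.0036413 · 0.11398 = 0.043580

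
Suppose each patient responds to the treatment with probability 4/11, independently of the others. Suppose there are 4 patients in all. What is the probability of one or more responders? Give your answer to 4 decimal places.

0.8360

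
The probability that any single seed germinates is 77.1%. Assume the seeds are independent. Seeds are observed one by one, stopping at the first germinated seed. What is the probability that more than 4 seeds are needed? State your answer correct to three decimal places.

0.003

Y = number of seeds to the first success; geometric, p = 0.771.
P(Y > 4) = P(first 4 all fail) = (1−p)^4 = 0.00275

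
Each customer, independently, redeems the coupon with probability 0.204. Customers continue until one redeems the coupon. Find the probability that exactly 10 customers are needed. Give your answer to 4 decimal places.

0.0262

Geometric (trials to first success), p = 0.204.
P(Y = 10) = (1−p)^9 · p = 0.1283 · 0.204 = 0.026173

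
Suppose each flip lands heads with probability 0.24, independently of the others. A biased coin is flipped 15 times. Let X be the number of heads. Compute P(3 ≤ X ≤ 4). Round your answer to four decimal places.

0.4548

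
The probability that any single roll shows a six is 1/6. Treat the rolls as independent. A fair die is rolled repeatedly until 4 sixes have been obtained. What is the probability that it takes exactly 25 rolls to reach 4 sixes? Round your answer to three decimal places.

0.034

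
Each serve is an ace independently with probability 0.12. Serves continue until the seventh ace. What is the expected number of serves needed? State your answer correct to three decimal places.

Y = total serves until the seventh success; negative binomial with r=7, p=0.12.
E[Y] = r / p = 7 / 0.12 = 58.33333

58.333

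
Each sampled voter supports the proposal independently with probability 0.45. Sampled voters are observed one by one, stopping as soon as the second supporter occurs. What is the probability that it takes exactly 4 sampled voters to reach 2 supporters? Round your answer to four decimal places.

0.1838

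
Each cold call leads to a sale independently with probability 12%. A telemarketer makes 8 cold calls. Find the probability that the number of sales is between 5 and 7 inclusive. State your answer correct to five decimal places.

X ~ Binomial(8, 0.12); P(5 ≤ X ≤ 7) = Σ C(8,k) p^k (1−p)^(8−k) over k:
  k=5: C(8,5)·0.12^5·0.88^3 = 0.0009496
  k=6: C(8,6)·0.12^6·0.88^2 = 0.0000647
  k=7: C(8,7)·0.12^7·0.88^1 = 0.0000025
Total = 0.0010169

0.00102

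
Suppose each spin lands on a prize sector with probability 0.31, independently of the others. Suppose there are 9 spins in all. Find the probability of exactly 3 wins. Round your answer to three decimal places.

0.270

X ~ Binomial(n=9, p=0.31).
P(X=3) = C(9,3) · p^3 · (1−p)^6
= 84 · 0.029791 · 0.10792 = 0.27006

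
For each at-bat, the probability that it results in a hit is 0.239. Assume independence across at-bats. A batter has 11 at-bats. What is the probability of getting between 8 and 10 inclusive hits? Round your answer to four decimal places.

X ~ Binomial(11, 0.239); P(8 ≤ X ≤ 10) = Σ C(11,k) p^k (1−p)^(11−k) over k:
  k=8: C(11,8)·0.239^8·0.761^3 = 0.000774
  k=9: C(11,9)·0.239^9·0.761^2 = 0.000081
  k=10: C(11,10)·0.239^10·0.761^1 = 0.000005
Total = 0.000860

0.0009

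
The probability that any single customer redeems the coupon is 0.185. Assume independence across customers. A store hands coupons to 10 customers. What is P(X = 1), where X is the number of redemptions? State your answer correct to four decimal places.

X ~ Binomial(n=10, p=0.185).
P(X=1) = C(10,1) · p^1 · (1−p)^9
= 10 · 0.185 · 0.15864 = 0.293488

0.2935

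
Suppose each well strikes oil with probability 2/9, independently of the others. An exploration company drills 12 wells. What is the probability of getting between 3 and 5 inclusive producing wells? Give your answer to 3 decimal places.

0.487

X ~ Binomial(12, 0.222222); P(3 ≤ X ≤ 5) = Σ C(12,k) p^k (1−p)^(12−k) over k:
  k=3: C(12,3)·0.222222^3·0.777778^9 = 0.25147
  k=4: C(12,4)·0.222222^4·0.777778^8 = 0.16166
  k=5: C(12,5)·0.222222^5·0.777778^7 = 0.07390
Total = 0.48703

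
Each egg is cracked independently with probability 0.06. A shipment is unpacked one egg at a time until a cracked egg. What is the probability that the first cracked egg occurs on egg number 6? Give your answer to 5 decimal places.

Geometric (trials to first success), p = 0.06.
P(Y = 6) = (1−p)^5 · p = 0.7339 · 0.06 = 0.0440342

0.04403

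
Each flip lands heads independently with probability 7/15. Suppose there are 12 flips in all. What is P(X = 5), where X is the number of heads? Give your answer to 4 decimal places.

0.2152

X ~ Binomial(n=12, p=0.466667).
P(X=5) = C(12,5) · p^5 · (1−p)^7
= 792 · 0.022133 · 0.012274 = 0.215154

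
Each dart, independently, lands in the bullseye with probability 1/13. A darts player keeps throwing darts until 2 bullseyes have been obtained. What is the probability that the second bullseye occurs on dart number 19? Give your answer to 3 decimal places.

Y = trial on which the second success occurs; negative binomial, r=2, p=0.076923.
P(Y=19) = C(18,1) · p^2 · (1−p)^17
= 18 · 0.0059172 · 0.25647 = 0.02732

0.027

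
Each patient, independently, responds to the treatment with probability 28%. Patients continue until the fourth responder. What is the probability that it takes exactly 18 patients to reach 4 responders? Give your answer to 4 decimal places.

0.0421

Y = trial on which the fourth success occurs; negative binomial, r=4, p=0.28.
P(Y=18) = C(17,3) · p^4 · (1−p)^14
= 680 · 0.0061466 · 0.010061 = 0.042053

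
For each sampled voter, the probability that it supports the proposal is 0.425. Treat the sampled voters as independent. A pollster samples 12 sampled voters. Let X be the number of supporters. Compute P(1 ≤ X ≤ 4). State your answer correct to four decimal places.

X ~ Binomial(12, 0.425); P(1 ≤ X ≤ 4) = Σ C(12,k) p^k (1−p)^(12−k) over k:
  k=1: C(12,1)·0.425^1·0.575^11 = 0.011586
  k=2: C(12,2)·0.425^2·0.575^10 = 0.047098
  k=3: C(12,3)·0.425^3·0.575^9 = 0.116038
  k=4: C(12,4)·0.425^4·0.575^8 = 0.192976
Total = 0.367697

0.3677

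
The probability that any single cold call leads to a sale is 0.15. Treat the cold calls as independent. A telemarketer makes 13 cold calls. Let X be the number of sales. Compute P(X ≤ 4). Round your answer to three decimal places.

X ~ Binomial(13, 0.15); P(X ≤ 4) = Σ C(13,k) p^k (1−p)^(13−k) over k:
  k=0: C(13,0)·0.15^0·0.85^13 = 0.12091
  k=1: C(13,1)·0.15^1·0.85^12 = 0.27737
  k=2: C(13,2)·0.15^2·0.85^11 = 0.29369
  k=3: C(13,3)·0.15^3·0.85^10 = 0.19003
  k=4: C(13,4)·0.15^4·0.85^9 = 0.08384
Total = 0.96584

0.966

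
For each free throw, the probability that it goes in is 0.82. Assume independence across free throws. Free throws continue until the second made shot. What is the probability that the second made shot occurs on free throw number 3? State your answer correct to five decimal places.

0.24206

Y = trial on which the second success occurs; negative binomial, r=2, p=0.82.
P(Y=3) = C(2,1) · p^2 · (1−p)^1
= 2 · 0.6724 · 0.18 = 0.2420640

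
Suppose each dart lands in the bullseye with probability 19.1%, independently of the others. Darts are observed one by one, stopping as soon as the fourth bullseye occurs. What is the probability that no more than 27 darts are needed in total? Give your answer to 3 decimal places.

0.786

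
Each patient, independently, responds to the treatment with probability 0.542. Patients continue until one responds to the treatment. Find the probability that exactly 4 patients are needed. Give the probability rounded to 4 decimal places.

0.0521

Geometric (trials to first success), p = 0.542.
P(Y = 4) = (1−p)^3 · p = 0.096072 · 0.542 = 0.052071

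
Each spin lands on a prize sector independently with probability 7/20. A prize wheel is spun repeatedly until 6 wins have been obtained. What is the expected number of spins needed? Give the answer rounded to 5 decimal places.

17.14286

Y = total spins until the sixth success; negative binomial with r=6, p=0.35.
E[Y] = r / p = 6 / 0.35 = 17.1428571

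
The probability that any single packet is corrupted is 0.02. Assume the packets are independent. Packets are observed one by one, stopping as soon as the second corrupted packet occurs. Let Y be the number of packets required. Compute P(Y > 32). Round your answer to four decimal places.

Needing more than 32 packets ⇔ fewer than 2 successes in the first 32. With X ~ Binomial(32, 0.02), P(Y > 32) = P(X ≤ 1).
  k=0: C(32,0)·0.02^0·0.98^32 = 0.523883
  k=1: C(32,1)·0.02^1·0.98^31 = 0.342128
P(X ≤ 1) = 0.866011

0.8660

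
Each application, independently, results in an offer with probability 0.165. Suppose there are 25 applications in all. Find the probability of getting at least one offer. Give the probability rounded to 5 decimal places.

0.98898

P(at least one) = 1 − P(none) = 1 − (1 − 0.165)^25
= 1 − 0.0110195 = 0.9889805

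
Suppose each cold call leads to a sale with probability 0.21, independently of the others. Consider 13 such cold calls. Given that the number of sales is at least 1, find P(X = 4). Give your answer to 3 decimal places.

0.175

X ~ Binomial(13, 0.21). Want P(X=4 | X≥1) = P(X=4) / P(X≥1).
P(X=4) = C(13,4)·0.21^4·0.79^9 = 0.16666
P(X≥1) = 1 − 0.04668 = 0.95332
Ratio = 0.16666 / 0.95332 = 0.17482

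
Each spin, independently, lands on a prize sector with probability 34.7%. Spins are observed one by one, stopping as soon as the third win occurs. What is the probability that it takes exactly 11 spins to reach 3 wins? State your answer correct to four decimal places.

0.0622

Y = trial on which the third success occurs; negative binomial, r=3, p=0.347.
P(Y=11) = C(10,2) · p^3 · (1−p)^8
= 45 · 0.041782 · 0.03306 = 0.062159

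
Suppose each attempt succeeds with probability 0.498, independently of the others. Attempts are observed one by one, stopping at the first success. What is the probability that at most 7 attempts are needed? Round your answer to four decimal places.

Y = number of attempts to the first success; geometric, p = 0.498.
P(Y ≤ 7) = 1 − (1−p)^7 = 1 − 0.008034 = 0.991966

0.9920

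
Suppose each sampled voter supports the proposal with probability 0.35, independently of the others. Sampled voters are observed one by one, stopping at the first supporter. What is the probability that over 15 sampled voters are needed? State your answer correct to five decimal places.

0.00156

Y = number of sampled voters to the first success; geometric, p = 0.35.
P(Y > 15) = P(first 15 all fail) = (1−p)^15 = 0.0015621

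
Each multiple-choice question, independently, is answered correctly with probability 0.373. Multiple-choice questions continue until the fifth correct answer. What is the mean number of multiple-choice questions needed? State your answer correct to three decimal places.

13.405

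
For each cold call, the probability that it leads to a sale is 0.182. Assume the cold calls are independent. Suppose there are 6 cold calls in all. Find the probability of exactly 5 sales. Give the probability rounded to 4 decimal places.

X ~ Binomial(n=6, p=0.182).
P(X=5) = C(6,5) · p^5 · (1−p)^1
= 6 · 0.00019969 · 0.818 = 0.000980

0.0010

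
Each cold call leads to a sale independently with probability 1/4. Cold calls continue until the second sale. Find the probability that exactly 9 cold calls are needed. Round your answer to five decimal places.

Y = trial on which the second success occurs; negative binomial, r=2, p=0.25.
P(Y=9) = C(8,1) · p^2 · (1−p)^7
= 8 · 0.0625 · 0.13348 = 0.0667419

0.06674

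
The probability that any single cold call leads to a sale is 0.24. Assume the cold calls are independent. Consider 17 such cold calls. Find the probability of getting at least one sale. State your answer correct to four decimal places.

0.9906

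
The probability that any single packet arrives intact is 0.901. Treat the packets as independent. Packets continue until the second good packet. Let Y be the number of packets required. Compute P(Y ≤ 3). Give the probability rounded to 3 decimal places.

0.973

Finishing within 3 packets ⇔ at least 2 successes in the first 3. With X ~ Binomial(3, 0.901), P(Y ≤ 3) = 1 − P(X ≤ 1).
  k=0: C(3,0)·0.901^0·0.099^3 = 0.00097
  k=1: C(3,1)·0.901^1·0.099^2 = 0.02649
1 − 0.02746 = 0.97254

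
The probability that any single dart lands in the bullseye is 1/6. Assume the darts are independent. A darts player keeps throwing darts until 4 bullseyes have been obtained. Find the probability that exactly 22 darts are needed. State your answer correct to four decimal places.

0.0385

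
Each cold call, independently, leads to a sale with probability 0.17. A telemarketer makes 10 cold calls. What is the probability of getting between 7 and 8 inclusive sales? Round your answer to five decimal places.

X ~ Binomial(10, 0.17); P(7 ≤ X ≤ 8) = Σ C(10,k) p^k (1−p)^(10−k) over k:
  k=7: C(10,7)·0.17^7·0.83^3 = 0.0002816
  k=8: C(10,8)·0.17^8·0.83^2 = 0.0000216
Total = 0.0003032

0.00030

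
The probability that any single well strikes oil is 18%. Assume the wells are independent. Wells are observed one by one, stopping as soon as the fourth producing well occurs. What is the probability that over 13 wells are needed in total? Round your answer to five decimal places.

Needing more than 13 wells ⇔ fewer than 4 successes in the first 13. With X ~ Binomial(13, 0.18), P(Y > 13) = P(X ≤ 3).
  k=0: C(13,0)·0.18^0·0.82^13 = 0.0757844
  k=1: C(13,1)·0.18^1·0.82^12 = 0.2162629
  k=2: C(13,2)·0.18^2·0.82^11 = 0.2848341
  k=3: C(13,3)·0.18^3·0.82^10 = 0.2292567
P(X ≤ 3) = 0.8061382

0.80614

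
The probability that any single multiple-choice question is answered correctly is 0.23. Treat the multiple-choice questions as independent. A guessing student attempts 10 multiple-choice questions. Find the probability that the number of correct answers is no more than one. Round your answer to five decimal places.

X ~ Binomial(10, 0.23); P(X ≤ 1) = Σ C(10,k) p^k (1−p)^(10−k) over k:
  k=0: C(10,0)·0.23^0·0.77^10 = 0.0732668
  k=1: C(10,1)·0.23^1·0.77^9 = 0.2188489
Total = 0.2921157

0.29212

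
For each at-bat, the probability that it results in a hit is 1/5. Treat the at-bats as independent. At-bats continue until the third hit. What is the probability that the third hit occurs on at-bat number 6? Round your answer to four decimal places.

0.0410

Y = trial on which the third success occurs; negative binomial, r=3, p=0.20.
P(Y=6) = C(5,2) · p^3 · (1−p)^3
= 10 · 0.008 · 0.512 = 0.040960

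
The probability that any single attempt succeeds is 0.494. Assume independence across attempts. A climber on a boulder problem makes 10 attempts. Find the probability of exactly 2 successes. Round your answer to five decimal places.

0.04719

X ~ Binomial(n=10, p=0.494).
P(X=2) = C(10,2) · p^2 · (1−p)^8
= 45 · 0.24404 · 0.0042974 = 0.0471922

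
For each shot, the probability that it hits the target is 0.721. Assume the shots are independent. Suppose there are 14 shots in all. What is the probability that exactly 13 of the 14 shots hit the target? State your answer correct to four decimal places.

0.0556

X ~ Binomial(n=14, p=0.721).
P(X=13) = C(14,13) · p^13 · (1−p)^1
= 14 · 0.014228 · 0.279 = 0.055576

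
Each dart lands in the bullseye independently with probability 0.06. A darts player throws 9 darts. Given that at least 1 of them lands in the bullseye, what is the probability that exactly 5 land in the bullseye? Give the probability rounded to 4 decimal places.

0.0002

X ~ Binomial(9, 0.06). Want P(X=5 | X≥1) = P(X=5) / P(X≥1).
P(X=5) = C(9,5)·0.06^5·0.94^4 = 0.000076
P(X≥1) = 1 − 0.572995 = 0.427005
Ratio = 0.000076 / 0.427005 = 0.000179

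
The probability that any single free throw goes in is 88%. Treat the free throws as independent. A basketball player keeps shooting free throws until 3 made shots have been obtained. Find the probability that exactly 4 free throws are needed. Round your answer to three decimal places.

0.245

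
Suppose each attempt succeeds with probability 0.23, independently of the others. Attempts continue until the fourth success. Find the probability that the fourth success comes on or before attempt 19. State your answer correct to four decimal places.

0.6671

Finishing within 19 attempts ⇔ at least 4 successes in the first 19. With X ~ Binomial(19, 0.23), P(Y ≤ 19) = 1 − P(X ≤ 3).
  k=0: C(19,0)·0.23^0·0.77^19 = 0.006971
  k=1: C(19,1)·0.23^1·0.77^18 = 0.039565
  k=2: C(19,2)·0.23^2·0.77^17 = 0.106364
  k=3: C(19,3)·0.23^3·0.77^16 = 0.180036
1 − 0.332936 = 0.667064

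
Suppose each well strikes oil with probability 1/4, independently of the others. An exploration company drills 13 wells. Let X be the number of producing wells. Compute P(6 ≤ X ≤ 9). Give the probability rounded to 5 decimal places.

X ~ Binomial(13, 0.25); P(6 ≤ X ≤ 9) = Σ C(13,k) p^k (1−p)^(13−k) over k:
  k=6: C(13,6)·0.25^6·0.75^7 = 0.0559224
  k=7: C(13,7)·0.25^7·0.75^6 = 0.0186408
  k=8: C(13,8)·0.25^8·0.75^5 = 0.0046602
  k=9: C(13,9)·0.25^9·0.75^4 = 0.0008630
Total = 0.0800865

0.08009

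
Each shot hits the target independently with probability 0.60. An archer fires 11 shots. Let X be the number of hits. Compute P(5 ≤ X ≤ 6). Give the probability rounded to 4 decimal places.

X ~ Binomial(11, 0.60); P(5 ≤ X ≤ 6) = Σ C(11,k) p^k (1−p)^(11−k) over k:
  k=5: C(11,5)·0.60^5·0.40^6 = 0.147149
  k=6: C(11,6)·0.60^6·0.40^5 = 0.220724
Total = 0.367873

0.3679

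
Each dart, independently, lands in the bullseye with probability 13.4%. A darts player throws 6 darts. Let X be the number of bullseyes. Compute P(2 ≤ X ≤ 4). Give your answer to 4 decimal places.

X ~ Binomial(6, 0.134); P(2 ≤ X ≤ 4) = Σ C(6,k) p^k (1−p)^(6−k) over k:
  k=2: C(6,2)·0.134^2·0.866^4 = 0.151486
  k=3: C(6,3)·0.134^3·0.866^3 = 0.031253
  k=4: C(6,4)·0.134^4·0.866^2 = 0.003627
Total = 0.186366

0.1864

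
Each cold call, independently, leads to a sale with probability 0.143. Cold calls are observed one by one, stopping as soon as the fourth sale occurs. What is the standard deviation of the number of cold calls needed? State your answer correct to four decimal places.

12.9475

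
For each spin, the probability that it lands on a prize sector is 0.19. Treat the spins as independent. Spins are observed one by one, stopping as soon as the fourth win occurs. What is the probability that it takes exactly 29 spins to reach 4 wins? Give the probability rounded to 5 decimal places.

0.02200

Y = trial on which the fourth success occurs; negative binomial, r=4, p=0.19.
P(Y=29) = C(28,3) · p^4 · (1−p)^25
= 3276 · 0.0013032 · 0.0051538 = 0.0220031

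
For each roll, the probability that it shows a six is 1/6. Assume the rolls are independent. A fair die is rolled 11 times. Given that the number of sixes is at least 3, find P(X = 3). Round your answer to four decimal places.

0.6502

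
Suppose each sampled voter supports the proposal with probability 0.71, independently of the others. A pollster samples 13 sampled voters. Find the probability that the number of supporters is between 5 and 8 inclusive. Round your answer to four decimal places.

0.3128

X ~ Binomial(13, 0.71); P(5 ≤ X ≤ 8) = Σ C(13,k) p^k (1−p)^(13−k) over k:
  k=5: C(13,5)·0.71^5·0.29^8 = 0.011616
  k=6: C(13,6)·0.71^6·0.29^7 = 0.037919
  k=7: C(13,7)·0.71^7·0.29^6 = 0.092835
  k=8: C(13,8)·0.71^8·0.29^5 = 0.170465
Total = 0.312835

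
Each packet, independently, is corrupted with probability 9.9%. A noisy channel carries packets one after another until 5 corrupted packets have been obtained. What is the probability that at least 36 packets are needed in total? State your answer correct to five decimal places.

0.73761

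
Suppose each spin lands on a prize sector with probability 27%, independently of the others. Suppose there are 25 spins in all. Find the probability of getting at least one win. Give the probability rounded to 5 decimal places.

0.99962

P(at least one) = 1 − P(none) = 1 − (1 − 0.27)^25
= 1 − 0.0003829 = 0.9996171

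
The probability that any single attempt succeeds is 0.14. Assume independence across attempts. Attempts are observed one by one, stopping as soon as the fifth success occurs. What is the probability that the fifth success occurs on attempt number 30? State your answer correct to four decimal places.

Y = trial on which the fifth success occurs; negative binomial, r=5, p=0.14.
P(Y=30) = C(29,4) · p^5 · (1−p)^25
= 23751 · 5.3782e-05 · 0.023039 = 0.029430

0.0294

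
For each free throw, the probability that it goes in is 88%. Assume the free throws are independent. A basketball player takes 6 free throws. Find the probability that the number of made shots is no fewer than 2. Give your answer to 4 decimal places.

X ~ Binomial(6, 0.88); P(X ≥ 2) = Σ C(6,k) p^k (1−p)^(6−k) over k:
  k=2: C(6,2)·0.88^2·0.12^4 = 0.002409
  k=3: C(6,3)·0.88^3·0.12^3 = 0.023552
  k=4: C(6,4)·0.88^4·0.12^2 = 0.129534
  k=5: C(6,5)·0.88^5·0.12^1 = 0.379967
  k=6: C(6,6)·0.88^6·0.12^0 = 0.464404
Total = 0.999866

0.9999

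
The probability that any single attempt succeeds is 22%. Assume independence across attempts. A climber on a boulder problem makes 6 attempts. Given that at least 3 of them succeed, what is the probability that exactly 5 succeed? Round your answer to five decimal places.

0.01930

X ~ Binomial(6, 0.22). Want P(X=5 | X≥3) = P(X=5) / P(X≥3).
P(X=5) = C(6,5)·0.22^5·0.78^1 = 0.0024119
P(X≥3) = 1 − 0.2251996 − 0.3811070 − 0.2687293 = 0.1249641
Ratio = 0.0024119 / 0.1249641 = 0.0193007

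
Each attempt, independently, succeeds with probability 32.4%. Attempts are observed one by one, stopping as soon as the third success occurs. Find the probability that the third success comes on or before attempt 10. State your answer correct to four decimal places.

Finishing within 10 attempts ⇔ at least 3 successes in the first 10. With X ~ Binomial(10, 0.324), P(Y ≤ 10) = 1 − P(X ≤ 2).
  k=0: C(10,0)·0.324^0·0.676^10 = 0.019928
  k=1: C(10,1)·0.324^1·0.676^9 = 0.095514
  k=2: C(10,2)·0.324^2·0.676^8 = 0.206004
1 − 0.321446 = 0.678554

0.6786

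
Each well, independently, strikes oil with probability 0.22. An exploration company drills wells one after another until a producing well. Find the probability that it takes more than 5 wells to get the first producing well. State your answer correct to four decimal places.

0.2887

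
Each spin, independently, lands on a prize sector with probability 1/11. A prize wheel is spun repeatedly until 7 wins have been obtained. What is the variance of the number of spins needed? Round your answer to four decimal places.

770.0000

Y = total spins until the seventh success; negative binomial with r=7, p=0.090909.
Var(Y) = r(1−p)/p² = 7·0.909091 / 0.090909² = 770.000000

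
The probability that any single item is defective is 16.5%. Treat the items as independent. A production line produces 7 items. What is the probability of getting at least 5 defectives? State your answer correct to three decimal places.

0.002

X ~ Binomial(7, 0.165); P(X ≥ 5) = Σ C(7,k) p^k (1−p)^(7−k) over k:
  k=5: C(7,5)·0.165^5·0.835^2 = 0.00179
  k=6: C(7,6)·0.165^6·0.835^1 = 0.00012
  k=7: C(7,7)·0.165^7·0.835^0 = 0.00000
Total = 0.00191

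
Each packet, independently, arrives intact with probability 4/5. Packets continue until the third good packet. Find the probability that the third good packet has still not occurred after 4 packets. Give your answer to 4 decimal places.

Needing more than 4 packets ⇔ fewer than 3 successes in the first 4. With X ~ Binomial(4, 0.80), P(Y > 4) = P(X ≤ 2).
  k=0: C(4,0)·0.80^0·0.20^4 = 0.001600
  k=1: C(4,1)·0.80^1·0.20^3 = 0.025600
  k=2: C(4,2)·0.80^2·0.20^2 = 0.153600
P(X ≤ 2) = 0.180800

0.1808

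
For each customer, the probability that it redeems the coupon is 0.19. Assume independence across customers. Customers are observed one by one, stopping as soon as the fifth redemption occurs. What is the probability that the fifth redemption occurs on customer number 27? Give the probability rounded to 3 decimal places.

0.036

Y = trial on which the fifth success occurs; negative binomial, r=5, p=0.19.
P(Y=27) = C(26,4) · p^5 · (1−p)^22
= 14950 · 0.00024761 · 0.0096977 = 0.03590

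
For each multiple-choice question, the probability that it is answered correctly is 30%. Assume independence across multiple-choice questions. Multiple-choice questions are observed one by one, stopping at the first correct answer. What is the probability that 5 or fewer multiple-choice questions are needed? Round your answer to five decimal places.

Y = number of multiple-choice questions to the first success; geometric, p = 0.30.
P(Y ≤ 5) = 1 − (1−p)^5 = 1 − 0.1680700 = 0.8319300

0.83193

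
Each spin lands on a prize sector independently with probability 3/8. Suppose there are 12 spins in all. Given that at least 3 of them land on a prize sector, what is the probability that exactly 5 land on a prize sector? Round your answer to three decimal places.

0.247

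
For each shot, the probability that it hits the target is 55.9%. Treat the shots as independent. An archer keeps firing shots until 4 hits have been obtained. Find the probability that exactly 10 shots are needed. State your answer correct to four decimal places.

0.0603

Y = trial on which the fourth success occurs; negative binomial, r=4, p=0.559.
P(Y=10) = C(9,3) · p^4 · (1−p)^6
= 84 · 0.097644 · 0.0073558 = 0.060333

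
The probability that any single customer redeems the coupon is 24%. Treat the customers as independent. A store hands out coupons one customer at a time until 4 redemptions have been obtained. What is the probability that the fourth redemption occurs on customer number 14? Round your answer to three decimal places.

0.061

Y = trial on which the fourth success occurs; negative binomial, r=4, p=0.24.
P(Y=14) = C(13,3) · p^4 · (1−p)^10
= 286 · 0.0033178 · 0.064289 = 0.06100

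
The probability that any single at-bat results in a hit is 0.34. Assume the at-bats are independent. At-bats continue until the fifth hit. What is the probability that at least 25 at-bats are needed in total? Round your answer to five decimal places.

Needing more than 24 at-bats ⇔ fewer than 5 successes in the first 24. With X ~ Binomial(24, 0.34), P(Y > 24) = P(X ≤ 4).
  k=0: C(24,0)·0.34^0·0.66^24 = 0.0000467
  k=1: C(24,1)·0.34^1·0.66^23 = 0.0005770
  k=2: C(24,2)·0.34^2·0.66^22 = 0.0034185
  k=3: C(24,3)·0.34^3·0.66^21 = 0.0129143
  k=4: C(24,4)·0.34^4·0.66^20 = 0.0349272
P(X ≤ 4) = 0.0518837

0.05188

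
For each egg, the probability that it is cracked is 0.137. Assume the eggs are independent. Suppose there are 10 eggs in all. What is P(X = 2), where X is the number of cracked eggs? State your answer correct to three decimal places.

0.260

X ~ Binomial(n=10, p=0.137).
P(X=2) = C(10,2) · p^2 · (1−p)^8
= 45 · 0.018769 · 0.30767 = 0.25986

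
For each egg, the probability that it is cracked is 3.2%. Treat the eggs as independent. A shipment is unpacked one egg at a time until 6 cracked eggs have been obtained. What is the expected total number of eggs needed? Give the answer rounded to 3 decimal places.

Y = total eggs until the sixth success; negative binomial with r=6, p=0.032.
E[Y] = r / p = 6 / 0.032 = 187.50000

187.500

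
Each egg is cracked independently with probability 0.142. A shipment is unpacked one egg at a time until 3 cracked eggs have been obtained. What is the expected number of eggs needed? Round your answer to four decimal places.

Y = total eggs until the third success; negative binomial with r=3, p=0.142.
E[Y] = r / p = 3 / 0.142 = 21.126761

21.1268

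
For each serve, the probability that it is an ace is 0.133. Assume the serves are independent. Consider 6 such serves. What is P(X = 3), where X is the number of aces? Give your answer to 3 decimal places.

0.031

X ~ Binomial(n=6, p=0.133).
P(X=3) = C(6,3) · p^3 · (1−p)^3
= 20 · 0.0023526 · 0.65171 = 0.03066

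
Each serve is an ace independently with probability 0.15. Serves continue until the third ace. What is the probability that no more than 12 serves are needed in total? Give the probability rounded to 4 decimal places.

Finishing within 12 serves ⇔ at least 3 successes in the first 12. With X ~ Binomial(12, 0.15), P(Y ≤ 12) = 1 − P(X ≤ 2).
  k=0: C(12,0)·0.15^0·0.85^12 = 0.142242
  k=1: C(12,1)·0.15^1·0.85^11 = 0.301218
  k=2: C(12,2)·0.15^2·0.85^10 = 0.292358
1 − 0.735818 = 0.264182

0.2642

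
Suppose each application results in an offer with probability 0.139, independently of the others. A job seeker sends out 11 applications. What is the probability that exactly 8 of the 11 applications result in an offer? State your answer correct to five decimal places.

X ~ Binomial(n=11, p=0.139).
P(X=8) = C(11,8) · p^8 · (1−p)^3
= 165 · 1.3935e-07 · 0.63828 = 0.0000147

0.00001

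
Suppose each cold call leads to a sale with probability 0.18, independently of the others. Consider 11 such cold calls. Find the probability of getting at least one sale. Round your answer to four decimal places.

P(at least one) = 1 − P(none) = 1 − (1 − 0.18)^11
= 1 − 0.112707 = 0.887293

0.8873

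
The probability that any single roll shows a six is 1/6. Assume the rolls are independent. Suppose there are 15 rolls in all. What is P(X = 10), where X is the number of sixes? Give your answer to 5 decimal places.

0.00002

X ~ Binomial(n=15, p=0.166667).
P(X=10) = C(15,10) · p^10 · (1−p)^5
= 3003 · 1.6538e-08 · 0.40188 = 0.0000200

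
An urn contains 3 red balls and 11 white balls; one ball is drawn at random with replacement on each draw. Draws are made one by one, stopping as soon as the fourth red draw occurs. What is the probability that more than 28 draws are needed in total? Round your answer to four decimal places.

0.1205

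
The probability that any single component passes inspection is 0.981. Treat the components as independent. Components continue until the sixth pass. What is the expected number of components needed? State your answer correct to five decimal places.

6.11621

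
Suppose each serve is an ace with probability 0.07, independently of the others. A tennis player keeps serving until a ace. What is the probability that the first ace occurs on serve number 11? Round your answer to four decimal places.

0.0339

Geometric (trials to first success), p = 0.07.
P(Y = 11) = (1−p)^10 · p = 0.48398 · 0.07 = 0.033879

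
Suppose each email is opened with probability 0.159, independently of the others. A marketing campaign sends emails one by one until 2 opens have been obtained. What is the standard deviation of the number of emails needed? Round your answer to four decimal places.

8.1567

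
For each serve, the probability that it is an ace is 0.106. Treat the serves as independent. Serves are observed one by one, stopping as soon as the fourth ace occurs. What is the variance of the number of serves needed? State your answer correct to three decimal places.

318.263

Y = total serves until the fourth success; negative binomial with r=4, p=0.106.
Var(Y) = r(1−p)/p² = 4·0.894 / 0.106² = 318.26273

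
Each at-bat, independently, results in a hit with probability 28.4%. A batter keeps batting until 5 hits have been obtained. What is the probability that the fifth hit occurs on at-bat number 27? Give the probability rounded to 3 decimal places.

Y = trial on which the fifth success occurs; negative binomial, r=5, p=0.284.
P(Y=27) = C(26,4) · p^5 · (1−p)^22
= 14950 · 0.0018475 · 0.00064282 = 0.01775

0.018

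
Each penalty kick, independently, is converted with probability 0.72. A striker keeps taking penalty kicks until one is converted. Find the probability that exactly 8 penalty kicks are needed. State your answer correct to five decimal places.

Geometric (trials to first success), p = 0.72.
P(Y = 8) = (1−p)^7 · p = 0.00013493 · 0.72 = 0.0000971

0.00010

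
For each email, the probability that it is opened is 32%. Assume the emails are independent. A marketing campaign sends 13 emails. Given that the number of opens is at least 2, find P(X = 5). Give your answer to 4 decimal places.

0.2072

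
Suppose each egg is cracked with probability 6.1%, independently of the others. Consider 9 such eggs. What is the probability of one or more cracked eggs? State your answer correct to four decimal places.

P(at least one) = 1 − P(none) = 1 − (1 − 0.061)^9
= 1 − 0.567532 = 0.432468

0.4325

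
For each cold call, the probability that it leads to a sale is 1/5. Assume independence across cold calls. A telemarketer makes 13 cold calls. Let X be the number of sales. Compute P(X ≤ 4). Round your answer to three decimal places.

X ~ Binomial(13, 0.20); P(X ≤ 4) = Σ C(13,k) p^k (1−p)^(13−k) over k:
  k=0: C(13,0)·0.20^0·0.80^13 = 0.05498
  k=1: C(13,1)·0.20^1·0.80^12 = 0.17867
  k=2: C(13,2)·0.20^2·0.80^11 = 0.26801
  k=3: C(13,3)·0.20^3·0.80^10 = 0.24567
  k=4: C(13,4)·0.20^4·0.80^9 = 0.15355
Total = 0.90087

0.901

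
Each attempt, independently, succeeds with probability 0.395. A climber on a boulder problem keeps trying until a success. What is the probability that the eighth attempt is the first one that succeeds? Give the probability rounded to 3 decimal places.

0.012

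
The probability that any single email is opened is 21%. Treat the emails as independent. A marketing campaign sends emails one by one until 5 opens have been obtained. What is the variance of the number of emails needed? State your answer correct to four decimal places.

89.5692

Y = total emails until the fifth success; negative binomial with r=5, p=0.21.
Var(Y) = r(1−p)/p² = 5·0.79 / 0.21² = 89.569161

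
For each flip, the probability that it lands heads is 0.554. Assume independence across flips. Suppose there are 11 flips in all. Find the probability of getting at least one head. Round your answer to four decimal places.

P(at least one) = 1 − P(none) = 1 − (1 − 0.554)^11
= 1 − 0.000139 = 0.999861

0.9999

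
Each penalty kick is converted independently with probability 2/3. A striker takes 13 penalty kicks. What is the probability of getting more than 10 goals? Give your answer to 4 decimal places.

X ~ Binomial(13, 0.666667); P(X ≥ 11) = Σ C(13,k) p^k (1−p)^(13−k) over k:
  k=11: C(13,11)·0.666667^11·0.333333^2 = 0.100196
  k=12: C(13,12)·0.666667^12·0.333333^1 = 0.033399
  k=13: C(13,13)·0.666667^13·0.333333^0 = 0.005138
Total = 0.138732

0.1387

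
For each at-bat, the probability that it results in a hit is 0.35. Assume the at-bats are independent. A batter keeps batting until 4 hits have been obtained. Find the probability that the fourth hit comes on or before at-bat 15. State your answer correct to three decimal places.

0.827

Finishing within 15 at-bats ⇔ at least 4 successes in the first 15. With X ~ Binomial(15, 0.35), P(Y ≤ 15) = 1 − P(X ≤ 3).
  k=0: C(15,0)·0.35^0·0.65^15 = 0.00156
  k=1: C(15,1)·0.35^1·0.65^14 = 0.01262
  k=2: C(15,2)·0.35^2·0.65^13 = 0.04756
  k=3: C(15,3)·0.35^3·0.65^12 = 0.11096
1 − 0.17270 = 0.82730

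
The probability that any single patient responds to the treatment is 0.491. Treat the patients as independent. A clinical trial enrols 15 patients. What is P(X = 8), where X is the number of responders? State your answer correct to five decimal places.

X ~ Binomial(n=15, p=0.491).
P(X=8) = C(15,8) · p^8 · (1−p)^7
= 6435 · 0.0033779 · 0.0088517 = 0.1924088

0.19241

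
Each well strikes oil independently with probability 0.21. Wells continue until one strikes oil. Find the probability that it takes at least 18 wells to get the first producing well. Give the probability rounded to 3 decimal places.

Y = number of wells to the first success; geometric, p = 0.21.
P(Y > 17) = P(first 17 all fail) = (1−p)^17 = 0.01818

0.018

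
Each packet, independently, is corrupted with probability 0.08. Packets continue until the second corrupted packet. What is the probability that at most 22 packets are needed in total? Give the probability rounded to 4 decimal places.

0.5348

Finishing within 22 packets ⇔ at least 2 successes in the first 22. With X ~ Binomial(22, 0.08), P(Y ≤ 22) = 1 − P(X ≤ 1).
  k=0: C(22,0)·0.08^0·0.92^22 = 0.159710
  k=1: C(22,1)·0.08^1·0.92^21 = 0.305532
1 − 0.465242 = 0.534758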